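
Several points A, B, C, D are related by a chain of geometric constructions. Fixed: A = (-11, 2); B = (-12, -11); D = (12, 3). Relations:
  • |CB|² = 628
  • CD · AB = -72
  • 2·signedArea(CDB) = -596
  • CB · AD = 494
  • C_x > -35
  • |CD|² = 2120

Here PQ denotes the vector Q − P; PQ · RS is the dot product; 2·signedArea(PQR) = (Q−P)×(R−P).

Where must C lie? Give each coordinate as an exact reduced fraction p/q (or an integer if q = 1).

C = (-34, 1)

1. C_x = -34  [2·signedArea(CDB) = -596 ∩ CB · AD = 494]
2. C_y = 1  [2·signedArea(CDB) = -596 ∩ CB · AD = 494]
   → C = (-34, 1)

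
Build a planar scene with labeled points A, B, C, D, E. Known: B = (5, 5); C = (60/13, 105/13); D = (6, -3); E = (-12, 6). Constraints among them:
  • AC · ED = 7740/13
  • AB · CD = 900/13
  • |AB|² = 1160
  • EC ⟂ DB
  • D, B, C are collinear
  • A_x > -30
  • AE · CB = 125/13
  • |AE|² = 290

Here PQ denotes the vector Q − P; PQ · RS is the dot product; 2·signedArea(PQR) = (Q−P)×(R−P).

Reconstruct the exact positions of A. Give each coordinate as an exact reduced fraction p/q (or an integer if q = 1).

A = (-29, 7)

1. A_x = -29  [AE · CB = 125/13 ∩ AC · ED = 7740/13]
2. A_y = 7  [AE · CB = 125/13 ∩ AC · ED = 7740/13]
   → A = (-29, 7)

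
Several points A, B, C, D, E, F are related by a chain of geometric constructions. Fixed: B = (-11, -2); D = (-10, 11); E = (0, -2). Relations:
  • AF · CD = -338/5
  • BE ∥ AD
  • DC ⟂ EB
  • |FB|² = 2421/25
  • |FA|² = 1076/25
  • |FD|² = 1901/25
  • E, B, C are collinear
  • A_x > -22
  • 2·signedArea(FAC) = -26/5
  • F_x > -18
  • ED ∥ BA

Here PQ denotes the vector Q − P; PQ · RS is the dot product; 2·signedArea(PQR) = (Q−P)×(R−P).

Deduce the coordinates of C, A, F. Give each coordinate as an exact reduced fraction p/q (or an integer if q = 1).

A = (-21, 11)
C = (-10, -2)
F = (-17, 29/5)

1. C_x = -10  [E, B, C are collinear ∩ DC ⟂ EB]
2. C_y = -2  [E, B, C are collinear ∩ DC ⟂ EB]
   → C = (-10, -2)
3. A_x = -21  [BE ∥ AD ∩ ED ∥ BA]
4. A_y = 11  [BE ∥ AD ∩ ED ∥ BA]
   → A = (-21, 11)
5. F_x = -17  [2·signedArea(FAC) = -26/5 ∩ AF · CD = -338/5]
6. F_y = 29/5  [2·signedArea(FAC) = -26/5 ∩ AF · CD = -338/5]
   → F = (-17, 29/5)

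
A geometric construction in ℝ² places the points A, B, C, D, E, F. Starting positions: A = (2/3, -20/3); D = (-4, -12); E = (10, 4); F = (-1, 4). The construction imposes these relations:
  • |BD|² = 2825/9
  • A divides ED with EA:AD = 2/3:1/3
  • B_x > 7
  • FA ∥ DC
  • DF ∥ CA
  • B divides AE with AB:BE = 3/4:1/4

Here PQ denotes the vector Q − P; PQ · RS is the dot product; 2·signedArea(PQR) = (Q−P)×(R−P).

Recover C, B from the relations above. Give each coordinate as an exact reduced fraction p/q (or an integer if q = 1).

B = (23/3, 4/3)
C = (-7/3, -68/3)

1. C_x = -7/3  [DF ∥ CA ∩ FA ∥ DC]
2. C_y = -68/3  [DF ∥ CA ∩ FA ∥ DC]
   → C = (-7/3, -68/3)
3. B_x = 23/3  [B divides AE with AB:BE = 3/4:1/4]
4. B_y = 4/3  [B divides AE with AB:BE = 3/4:1/4]
   → B = (23/3, 4/3)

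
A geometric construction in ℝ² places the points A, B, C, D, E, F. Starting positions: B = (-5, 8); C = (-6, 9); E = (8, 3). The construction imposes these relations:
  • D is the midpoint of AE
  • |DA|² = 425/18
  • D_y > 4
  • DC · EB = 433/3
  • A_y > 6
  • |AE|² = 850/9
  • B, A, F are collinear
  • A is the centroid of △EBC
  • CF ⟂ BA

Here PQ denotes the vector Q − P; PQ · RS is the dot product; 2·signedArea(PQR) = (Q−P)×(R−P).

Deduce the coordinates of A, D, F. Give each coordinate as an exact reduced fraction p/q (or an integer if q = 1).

1. A_x = -1  [A is the centroid of △EBC]
2. A_y = 20/3  [A is the centroid of △EBC]
   → A = (-1, 20/3)
3. D_x = 7/2  [D is the midpoint of AE]
4. D_y = 29/6  [D is the midpoint of AE]
   → D = (7/2, 29/6)
5. F_x = -31/5  [B, A, F are collinear ∩ CF ⟂ BA]
6. F_y = 42/5  [B, A, F are collinear ∩ CF ⟂ BA]
   → F = (-31/5, 42/5)

A = (-1, 20/3)
D = (7/2, 29/6)
F = (-31/5, 42/5)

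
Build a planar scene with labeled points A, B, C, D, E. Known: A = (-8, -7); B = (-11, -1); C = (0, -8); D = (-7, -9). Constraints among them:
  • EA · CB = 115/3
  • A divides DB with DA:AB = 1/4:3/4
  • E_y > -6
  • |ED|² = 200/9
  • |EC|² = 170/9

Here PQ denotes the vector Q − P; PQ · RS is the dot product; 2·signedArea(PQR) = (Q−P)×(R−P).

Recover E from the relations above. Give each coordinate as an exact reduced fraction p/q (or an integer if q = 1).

1. E_x = -11/3  [line 11·x + -7·y + 2/3 = 0 ∩ |ED|² = 200/9]
2. E_y = -17/3  [line 11·x + -7·y + 2/3 = 0 ∩ |ED|² = 200/9]
   → E = (-11/3, -17/3)

E = (-11/3, -17/3)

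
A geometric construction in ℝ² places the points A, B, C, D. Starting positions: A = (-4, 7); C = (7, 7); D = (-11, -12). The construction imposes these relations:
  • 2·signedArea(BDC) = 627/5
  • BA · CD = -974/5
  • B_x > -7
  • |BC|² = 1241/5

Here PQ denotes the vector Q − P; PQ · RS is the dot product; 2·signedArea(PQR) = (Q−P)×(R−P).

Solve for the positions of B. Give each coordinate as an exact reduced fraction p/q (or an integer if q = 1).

1. B_x = -34/5  [2·signedArea(BDC) = 627/5 ∩ BA · CD = -974/5]
2. B_y = -3/5  [2·signedArea(BDC) = 627/5 ∩ BA · CD = -974/5]
   → B = (-34/5, -3/5)

B = (-34/5, -3/5)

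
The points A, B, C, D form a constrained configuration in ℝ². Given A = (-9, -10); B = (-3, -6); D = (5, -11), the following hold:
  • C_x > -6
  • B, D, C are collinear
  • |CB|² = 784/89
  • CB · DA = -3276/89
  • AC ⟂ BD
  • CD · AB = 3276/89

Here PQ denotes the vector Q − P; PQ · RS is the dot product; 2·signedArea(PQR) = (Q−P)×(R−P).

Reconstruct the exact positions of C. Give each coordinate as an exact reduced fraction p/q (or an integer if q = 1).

C = (-491/89, -394/89)

1. C_x = -491/89  [B, D, C are collinear ∩ AC ⟂ BD]
2. C_y = -394/89  [B, D, C are collinear ∩ AC ⟂ BD]
   → C = (-491/89, -394/89)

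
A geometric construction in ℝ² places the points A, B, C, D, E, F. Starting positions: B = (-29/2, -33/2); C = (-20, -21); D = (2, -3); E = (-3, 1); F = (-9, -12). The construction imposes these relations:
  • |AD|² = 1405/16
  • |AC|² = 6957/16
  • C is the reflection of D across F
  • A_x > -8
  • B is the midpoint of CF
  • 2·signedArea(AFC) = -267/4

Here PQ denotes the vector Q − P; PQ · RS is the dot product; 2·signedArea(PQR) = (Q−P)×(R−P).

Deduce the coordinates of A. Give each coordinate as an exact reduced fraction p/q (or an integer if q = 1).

A = (-29/4, -9/2)

1. A_x = -29/4  [line 9·x + -11·y + 63/4 = 0 ∩ |AC|² = 6957/16]
2. A_y = -9/2  [line 9·x + -11·y + 63/4 = 0 ∩ |AC|² = 6957/16]
   → A = (-29/4, -9/2)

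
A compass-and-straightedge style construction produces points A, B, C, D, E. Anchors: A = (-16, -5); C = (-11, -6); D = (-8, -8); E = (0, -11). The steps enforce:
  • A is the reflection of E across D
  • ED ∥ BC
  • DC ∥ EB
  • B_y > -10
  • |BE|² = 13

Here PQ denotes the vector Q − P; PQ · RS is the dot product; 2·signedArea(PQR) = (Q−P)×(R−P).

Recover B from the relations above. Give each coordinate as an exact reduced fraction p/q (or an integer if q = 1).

1. B_x = -3  [ED ∥ BC ∩ DC ∥ EB]
2. B_y = -9  [ED ∥ BC ∩ DC ∥ EB]
   → B = (-3, -9)

B = (-3, -9)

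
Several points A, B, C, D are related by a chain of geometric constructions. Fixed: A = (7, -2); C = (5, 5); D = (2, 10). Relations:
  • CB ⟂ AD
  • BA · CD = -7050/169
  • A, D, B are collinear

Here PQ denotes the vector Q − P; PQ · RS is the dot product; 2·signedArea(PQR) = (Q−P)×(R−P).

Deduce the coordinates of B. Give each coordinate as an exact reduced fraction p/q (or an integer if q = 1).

B = (713/169, 790/169)

1. B_x = 713/169  [A, D, B are collinear ∩ CB ⟂ AD]
2. B_y = 790/169  [A, D, B are collinear ∩ CB ⟂ AD]
   → B = (713/169, 790/169)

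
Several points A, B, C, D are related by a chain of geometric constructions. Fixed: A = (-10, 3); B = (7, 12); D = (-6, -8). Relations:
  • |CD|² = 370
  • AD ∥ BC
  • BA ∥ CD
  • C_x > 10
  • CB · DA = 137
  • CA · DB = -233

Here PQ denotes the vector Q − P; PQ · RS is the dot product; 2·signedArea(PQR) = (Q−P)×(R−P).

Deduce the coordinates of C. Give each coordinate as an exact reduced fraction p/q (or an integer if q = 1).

C = (11, 1)

1. C_x = 11  [BA ∥ CD ∩ AD ∥ BC]
2. C_y = 1  [BA ∥ CD ∩ AD ∥ BC]
   → C = (11, 1)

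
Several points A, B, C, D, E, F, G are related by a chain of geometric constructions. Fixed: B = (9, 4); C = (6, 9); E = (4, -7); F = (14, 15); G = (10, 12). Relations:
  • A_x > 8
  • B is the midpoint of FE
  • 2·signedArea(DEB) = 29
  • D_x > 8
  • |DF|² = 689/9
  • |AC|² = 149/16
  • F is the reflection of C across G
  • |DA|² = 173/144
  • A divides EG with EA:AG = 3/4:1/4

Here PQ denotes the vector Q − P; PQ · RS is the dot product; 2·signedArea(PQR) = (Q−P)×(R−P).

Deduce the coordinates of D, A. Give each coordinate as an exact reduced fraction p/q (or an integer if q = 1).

A = (17/2, 29/4)
D = (25/3, 25/3)

1. A_x = 17/2  [A divides EG with EA:AG = 3/4:1/4]
2. A_y = 29/4  [A divides EG with EA:AG = 3/4:1/4]
   → A = (17/2, 29/4)
3. D_x = 25/3  [line -11·x + 5·y + 50 = 0 ∩ |DA|² = 173/144]
4. D_y = 25/3  [line -11·x + 5·y + 50 = 0 ∩ |DA|² = 173/144]
   → D = (25/3, 25/3)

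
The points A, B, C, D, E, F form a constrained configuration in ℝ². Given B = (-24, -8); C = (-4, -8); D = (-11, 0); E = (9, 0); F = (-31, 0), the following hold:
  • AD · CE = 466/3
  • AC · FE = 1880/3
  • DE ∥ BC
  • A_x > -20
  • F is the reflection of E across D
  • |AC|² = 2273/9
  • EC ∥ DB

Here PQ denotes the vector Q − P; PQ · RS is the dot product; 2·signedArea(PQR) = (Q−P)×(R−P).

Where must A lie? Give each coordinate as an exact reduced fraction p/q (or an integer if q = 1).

1. A_x = -59/3  [AD · CE = 466/3 ∩ AC · FE = 1880/3]
2. A_y = -16/3  [AD · CE = 466/3 ∩ AC · FE = 1880/3]
   → A = (-59/3, -16/3)

A = (-59/3, -16/3)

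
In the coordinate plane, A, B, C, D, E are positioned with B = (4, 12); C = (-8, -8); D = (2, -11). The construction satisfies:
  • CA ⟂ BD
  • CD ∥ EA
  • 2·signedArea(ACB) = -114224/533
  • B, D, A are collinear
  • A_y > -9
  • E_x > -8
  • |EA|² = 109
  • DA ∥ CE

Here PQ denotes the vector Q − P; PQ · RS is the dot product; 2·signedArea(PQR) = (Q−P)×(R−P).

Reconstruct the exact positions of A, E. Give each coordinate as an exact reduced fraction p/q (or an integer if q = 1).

A = (1164/533, -4736/533)
E = (-4166/533, -3137/533)

1. A_x = 1164/533  [B, D, A are collinear ∩ CA ⟂ BD]
2. A_y = -4736/533  [B, D, A are collinear ∩ CA ⟂ BD]
   → A = (1164/533, -4736/533)
3. E_x = -4166/533  [CD ∥ EA ∩ DA ∥ CE]
4. E_y = -3137/533  [CD ∥ EA ∩ DA ∥ CE]
   → E = (-4166/533, -3137/533)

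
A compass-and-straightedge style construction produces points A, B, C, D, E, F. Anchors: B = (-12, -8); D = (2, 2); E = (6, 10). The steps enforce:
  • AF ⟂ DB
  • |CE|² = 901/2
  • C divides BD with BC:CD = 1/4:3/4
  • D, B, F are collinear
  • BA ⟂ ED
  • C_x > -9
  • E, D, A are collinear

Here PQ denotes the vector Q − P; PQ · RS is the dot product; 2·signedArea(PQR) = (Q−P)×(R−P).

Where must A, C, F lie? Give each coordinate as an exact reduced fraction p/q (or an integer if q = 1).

1. A_x = -24/5  [E, D, A are collinear ∩ BA ⟂ ED]
2. A_y = -58/5  [E, D, A are collinear ∩ BA ⟂ ED]
   → A = (-24/5, -58/5)
3. C_x = -17/2  [C divides BD with BC:CD = 1/4:3/4]
4. C_y = -11/2  [C divides BD with BC:CD = 1/4:3/4]
   → C = (-17/2, -11/2)
5. F_x = -1653/185  [D, B, F are collinear ∩ AF ⟂ DB]
6. F_y = -215/37  [D, B, F are collinear ∩ AF ⟂ DB]
   → F = (-1653/185, -215/37)

A = (-24/5, -58/5)
C = (-17/2, -11/2)
F = (-1653/185, -215/37)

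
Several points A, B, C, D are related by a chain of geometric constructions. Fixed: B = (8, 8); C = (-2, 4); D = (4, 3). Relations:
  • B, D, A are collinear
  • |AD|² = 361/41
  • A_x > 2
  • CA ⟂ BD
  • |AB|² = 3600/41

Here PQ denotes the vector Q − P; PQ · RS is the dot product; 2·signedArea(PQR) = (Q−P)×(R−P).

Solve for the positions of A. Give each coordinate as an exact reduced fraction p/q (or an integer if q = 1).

A = (88/41, 28/41)

1. A_x = 88/41  [B, D, A are collinear ∩ CA ⟂ BD]
2. A_y = 28/41  [B, D, A are collinear ∩ CA ⟂ BD]
   → A = (88/41, 28/41)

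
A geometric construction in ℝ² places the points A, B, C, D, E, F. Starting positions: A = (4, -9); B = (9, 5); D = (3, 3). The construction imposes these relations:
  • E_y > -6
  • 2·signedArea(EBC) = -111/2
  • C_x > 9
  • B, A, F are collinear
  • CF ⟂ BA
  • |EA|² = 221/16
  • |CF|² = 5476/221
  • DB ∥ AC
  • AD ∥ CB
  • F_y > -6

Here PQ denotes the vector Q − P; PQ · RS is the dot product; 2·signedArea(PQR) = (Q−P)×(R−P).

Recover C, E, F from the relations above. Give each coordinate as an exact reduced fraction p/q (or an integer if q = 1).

C = (10, -7)
E = (21/4, -11/2)
F = (1174/221, -1177/221)

1. C_x = 10  [AD ∥ CB ∩ DB ∥ AC]
2. C_y = -7  [AD ∥ CB ∩ DB ∥ AC]
   → C = (10, -7)
3. E_x = 21/4  [line 12·x + 1·y + -115/2 = 0 ∩ |EA|² = 221/16]
4. E_y = -11/2  [line 12·x + 1·y + -115/2 = 0 ∩ |EA|² = 221/16]
   → E = (21/4, -11/2)
5. F_x = 1174/221  [B, A, F are collinear ∩ CF ⟂ BA]
6. F_y = -1177/221  [B, A, F are collinear ∩ CF ⟂ BA]
   → F = (1174/221, -1177/221)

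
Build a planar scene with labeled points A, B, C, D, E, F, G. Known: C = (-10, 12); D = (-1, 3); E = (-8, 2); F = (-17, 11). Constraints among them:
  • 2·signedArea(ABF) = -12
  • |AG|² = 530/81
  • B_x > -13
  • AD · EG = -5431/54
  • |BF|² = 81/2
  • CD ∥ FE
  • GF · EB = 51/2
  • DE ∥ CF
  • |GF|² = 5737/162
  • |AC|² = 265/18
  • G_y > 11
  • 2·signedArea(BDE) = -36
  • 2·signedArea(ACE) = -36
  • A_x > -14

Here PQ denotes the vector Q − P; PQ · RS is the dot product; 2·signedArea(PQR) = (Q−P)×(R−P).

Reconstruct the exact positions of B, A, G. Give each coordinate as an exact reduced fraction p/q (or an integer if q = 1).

1. B_x = -25/2  [line 1·x + -7·y + 58 = 0 ∩ |BF|² = 81/2]
2. B_y = 13/2  [line 1·x + -7·y + 58 = 0 ∩ |BF|² = 81/2]
   → B = (-25/2, 13/2)
3. A_x = -79/6  [2·signedArea(ACE) = -36 ∩ 2·signedArea(ABF) = -12]
4. A_y = 59/6  [2·signedArea(ACE) = -36 ∩ 2·signedArea(ABF) = -12]
   → A = (-79/6, 59/6)
5. G_x = -199/18  [GF · EB = 51/2 ∩ AD · EG = -5431/54]
6. G_y = 203/18  [GF · EB = 51/2 ∩ AD · EG = -5431/54]
   → G = (-199/18, 203/18)

A = (-79/6, 59/6)
B = (-25/2, 13/2)
G = (-199/18, 203/18)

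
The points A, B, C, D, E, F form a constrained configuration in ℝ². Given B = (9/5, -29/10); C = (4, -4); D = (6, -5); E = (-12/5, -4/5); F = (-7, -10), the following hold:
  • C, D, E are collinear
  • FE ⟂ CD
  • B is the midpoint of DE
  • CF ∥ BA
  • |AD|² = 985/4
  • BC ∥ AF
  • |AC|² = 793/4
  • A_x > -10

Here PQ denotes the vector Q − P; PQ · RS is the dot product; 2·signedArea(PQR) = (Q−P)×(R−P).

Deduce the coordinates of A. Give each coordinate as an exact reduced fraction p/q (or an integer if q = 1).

1. A_x = -46/5  [BC ∥ AF ∩ CF ∥ BA]
2. A_y = -89/10  [BC ∥ AF ∩ CF ∥ BA]
   → A = (-46/5, -89/10)

A = (-46/5, -89/10)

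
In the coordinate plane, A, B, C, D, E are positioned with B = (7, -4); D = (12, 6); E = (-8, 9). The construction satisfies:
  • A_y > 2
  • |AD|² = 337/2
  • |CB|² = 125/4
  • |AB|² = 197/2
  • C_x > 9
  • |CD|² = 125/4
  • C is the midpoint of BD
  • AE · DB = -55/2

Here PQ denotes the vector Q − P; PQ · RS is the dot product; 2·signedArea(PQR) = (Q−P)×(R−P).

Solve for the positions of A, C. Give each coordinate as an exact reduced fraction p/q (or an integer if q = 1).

1. A_x = -1/2  [line 5·x + 10·y + -45/2 = 0 ∩ |AB|² = 197/2]
2. A_y = 5/2  [line 5·x + 10·y + -45/2 = 0 ∩ |AB|² = 197/2]
   → A = (-1/2, 5/2)
3. C_x = 19/2  [C is the midpoint of BD]
4. C_y = 1  [C is the midpoint of BD]
   → C = (19/2, 1)

A = (-1/2, 5/2)
C = (19/2, 1)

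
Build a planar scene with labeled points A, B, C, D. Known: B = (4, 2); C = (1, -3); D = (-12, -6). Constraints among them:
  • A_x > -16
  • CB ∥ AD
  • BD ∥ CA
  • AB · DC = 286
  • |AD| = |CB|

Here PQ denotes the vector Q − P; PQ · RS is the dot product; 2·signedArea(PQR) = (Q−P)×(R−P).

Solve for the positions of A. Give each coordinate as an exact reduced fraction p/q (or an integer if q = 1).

A = (-15, -11)

1. A_x = -15  [CB ∥ AD ∩ BD ∥ CA]
2. A_y = -11  [CB ∥ AD ∩ BD ∥ CA]
   → A = (-15, -11)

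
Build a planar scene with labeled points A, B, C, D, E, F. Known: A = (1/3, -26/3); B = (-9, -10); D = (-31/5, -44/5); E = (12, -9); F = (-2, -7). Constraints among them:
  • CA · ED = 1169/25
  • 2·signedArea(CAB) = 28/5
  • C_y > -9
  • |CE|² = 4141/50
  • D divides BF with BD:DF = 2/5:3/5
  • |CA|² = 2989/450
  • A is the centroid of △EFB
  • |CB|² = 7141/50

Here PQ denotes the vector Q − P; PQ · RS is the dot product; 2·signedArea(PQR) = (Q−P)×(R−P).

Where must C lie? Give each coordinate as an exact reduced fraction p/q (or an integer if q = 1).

1. C_x = 29/10  [2·signedArea(CAB) = 28/5 ∩ CA · ED = 1169/25]
2. C_y = -89/10  [2·signedArea(CAB) = 28/5 ∩ CA · ED = 1169/25]
   → C = (29/10, -89/10)

C = (29/10, -89/10)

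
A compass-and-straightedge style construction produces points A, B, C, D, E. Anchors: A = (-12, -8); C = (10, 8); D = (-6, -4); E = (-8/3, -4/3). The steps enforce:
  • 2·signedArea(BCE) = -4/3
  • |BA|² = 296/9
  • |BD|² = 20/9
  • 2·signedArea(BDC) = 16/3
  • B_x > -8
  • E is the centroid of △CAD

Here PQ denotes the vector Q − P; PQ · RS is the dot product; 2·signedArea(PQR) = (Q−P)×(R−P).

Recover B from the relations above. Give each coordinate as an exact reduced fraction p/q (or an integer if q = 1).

1. B_x = -22/3  [2·signedArea(BDC) = 16/3 ∩ 2·signedArea(BCE) = -4/3]
2. B_y = -14/3  [2·signedArea(BDC) = 16/3 ∩ 2·signedArea(BCE) = -4/3]
   → B = (-22/3, -14/3)

B = (-22/3, -14/3)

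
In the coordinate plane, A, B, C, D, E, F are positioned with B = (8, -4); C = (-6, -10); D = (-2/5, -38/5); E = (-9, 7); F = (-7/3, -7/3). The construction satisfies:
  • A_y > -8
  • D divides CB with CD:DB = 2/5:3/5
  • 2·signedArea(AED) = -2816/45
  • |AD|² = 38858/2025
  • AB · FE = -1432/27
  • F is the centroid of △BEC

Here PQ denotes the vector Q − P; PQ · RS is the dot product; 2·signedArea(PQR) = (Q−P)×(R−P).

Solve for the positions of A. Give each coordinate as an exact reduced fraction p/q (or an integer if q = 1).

A = (-43/9, -67/9)

1. A_x = -43/9  [AB · FE = -1432/27 ∩ 2·signedArea(AED) = -2816/45]
2. A_y = -67/9  [AB · FE = -1432/27 ∩ 2·signedArea(AED) = -2816/45]
   → A = (-43/9, -67/9)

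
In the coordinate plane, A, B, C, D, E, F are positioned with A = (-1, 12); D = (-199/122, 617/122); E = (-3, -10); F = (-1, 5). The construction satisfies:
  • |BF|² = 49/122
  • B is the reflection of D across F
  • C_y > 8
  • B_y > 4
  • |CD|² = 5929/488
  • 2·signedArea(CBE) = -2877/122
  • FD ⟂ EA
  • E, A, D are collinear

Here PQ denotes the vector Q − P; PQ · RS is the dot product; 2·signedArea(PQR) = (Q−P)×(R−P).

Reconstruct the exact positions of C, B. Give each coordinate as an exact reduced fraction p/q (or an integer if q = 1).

1. B_x = -45/122  [B is the reflection of D across F]
2. B_y = 603/122  [B is the reflection of D across F]
   → B = (-45/122, 603/122)
3. C_x = -321/244  [line 1823/122·x + -321/122·y + 2568/61 = 0 ∩ |CD|² = 5929/488]
4. C_y = 2081/244  [line 1823/122·x + -321/122·y + 2568/61 = 0 ∩ |CD|² = 5929/488]
   → C = (-321/244, 2081/244)

B = (-45/122, 603/122)
C = (-321/244, 2081/244)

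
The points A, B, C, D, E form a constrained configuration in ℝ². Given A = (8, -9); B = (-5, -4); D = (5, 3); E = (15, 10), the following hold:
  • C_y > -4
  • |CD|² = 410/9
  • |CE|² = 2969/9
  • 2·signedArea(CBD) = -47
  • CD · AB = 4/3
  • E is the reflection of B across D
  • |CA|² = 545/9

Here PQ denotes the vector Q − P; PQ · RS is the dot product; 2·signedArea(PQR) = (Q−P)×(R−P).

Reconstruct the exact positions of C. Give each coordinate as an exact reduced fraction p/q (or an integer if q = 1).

C = (8/3, -10/3)

1. C_x = 8/3  [CD · AB = 4/3 ∩ 2·signedArea(CBD) = -47]
2. C_y = -10/3  [CD · AB = 4/3 ∩ 2·signedArea(CBD) = -47]
   → C = (8/3, -10/3)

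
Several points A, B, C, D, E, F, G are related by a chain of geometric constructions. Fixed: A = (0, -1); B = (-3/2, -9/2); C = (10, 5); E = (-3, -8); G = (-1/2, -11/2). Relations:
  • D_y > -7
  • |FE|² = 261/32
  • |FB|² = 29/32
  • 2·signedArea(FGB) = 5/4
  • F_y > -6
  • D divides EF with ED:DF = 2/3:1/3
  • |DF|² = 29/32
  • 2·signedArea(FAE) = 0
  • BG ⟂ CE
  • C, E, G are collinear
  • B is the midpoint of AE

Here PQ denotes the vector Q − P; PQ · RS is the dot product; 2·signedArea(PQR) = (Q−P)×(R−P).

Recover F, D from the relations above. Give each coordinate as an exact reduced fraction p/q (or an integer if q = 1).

1. F_x = -15/8  [2·signedArea(FAE) = 0 ∩ 2·signedArea(FGB) = 5/4]
2. F_y = -43/8  [2·signedArea(FAE) = 0 ∩ 2·signedArea(FGB) = 5/4]
   → F = (-15/8, -43/8)
3. D_x = -9/4  [D divides EF with ED:DF = 2/3:1/3]
4. D_y = -25/4  [D divides EF with ED:DF = 2/3:1/3]
   → D = (-9/4, -25/4)

D = (-9/4, -25/4)
F = (-15/8, -43/8)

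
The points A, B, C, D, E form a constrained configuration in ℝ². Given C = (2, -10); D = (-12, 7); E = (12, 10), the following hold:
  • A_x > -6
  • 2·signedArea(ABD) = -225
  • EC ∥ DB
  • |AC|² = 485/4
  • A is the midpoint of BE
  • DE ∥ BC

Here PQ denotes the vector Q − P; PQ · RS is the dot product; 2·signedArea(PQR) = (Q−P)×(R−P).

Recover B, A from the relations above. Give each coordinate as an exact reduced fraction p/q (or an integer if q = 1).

A = (-5, -3/2)
B = (-22, -13)

1. B_x = -22  [DE ∥ BC ∩ EC ∥ DB]
2. B_y = -13  [DE ∥ BC ∩ EC ∥ DB]
   → B = (-22, -13)
3. A_x = -5  [A is the midpoint of BE]
4. A_y = -3/2  [A is the midpoint of BE]
   → A = (-5, -3/2)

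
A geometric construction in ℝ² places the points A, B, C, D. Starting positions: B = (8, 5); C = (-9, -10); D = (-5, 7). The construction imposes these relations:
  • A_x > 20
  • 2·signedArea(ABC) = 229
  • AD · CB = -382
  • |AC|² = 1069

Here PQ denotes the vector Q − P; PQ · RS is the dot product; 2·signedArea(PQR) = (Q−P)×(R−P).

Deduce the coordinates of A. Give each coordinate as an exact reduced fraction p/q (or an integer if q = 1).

1. A_x = 21  [2·signedArea(ABC) = 229 ∩ AD · CB = -382]
2. A_y = 3  [2·signedArea(ABC) = 229 ∩ AD · CB = -382]
   → A = (21, 3)

A = (21, 3)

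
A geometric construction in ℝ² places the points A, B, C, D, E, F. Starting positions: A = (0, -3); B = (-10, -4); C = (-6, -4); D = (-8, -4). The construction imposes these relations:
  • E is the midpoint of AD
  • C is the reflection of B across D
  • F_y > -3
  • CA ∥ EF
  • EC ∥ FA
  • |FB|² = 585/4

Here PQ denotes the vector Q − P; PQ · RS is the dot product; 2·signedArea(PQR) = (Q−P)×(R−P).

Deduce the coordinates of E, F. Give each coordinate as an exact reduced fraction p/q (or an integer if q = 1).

E = (-4, -7/2)
F = (2, -5/2)

1. E_x = -4  [E is the midpoint of AD]
2. E_y = -7/2  [E is the midpoint of AD]
   → E = (-4, -7/2)
3. F_x = 2  [EC ∥ FA ∩ CA ∥ EF]
4. F_y = -5/2  [EC ∥ FA ∩ CA ∥ EF]
   → F = (2, -5/2)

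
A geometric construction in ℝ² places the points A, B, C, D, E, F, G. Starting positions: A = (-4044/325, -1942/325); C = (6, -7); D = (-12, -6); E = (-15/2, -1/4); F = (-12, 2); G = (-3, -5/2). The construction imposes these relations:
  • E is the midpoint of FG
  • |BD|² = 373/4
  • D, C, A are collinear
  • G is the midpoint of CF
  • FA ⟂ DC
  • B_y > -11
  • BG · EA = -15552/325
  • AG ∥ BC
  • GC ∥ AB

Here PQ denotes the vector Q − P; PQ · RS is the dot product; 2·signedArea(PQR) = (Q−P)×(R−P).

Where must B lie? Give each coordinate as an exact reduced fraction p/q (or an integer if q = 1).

B = (-1119/325, -6809/650)

1. B_x = -1119/325  [AG ∥ BC ∩ GC ∥ AB]
2. B_y = -6809/650  [AG ∥ BC ∩ GC ∥ AB]
   → B = (-1119/325, -6809/650)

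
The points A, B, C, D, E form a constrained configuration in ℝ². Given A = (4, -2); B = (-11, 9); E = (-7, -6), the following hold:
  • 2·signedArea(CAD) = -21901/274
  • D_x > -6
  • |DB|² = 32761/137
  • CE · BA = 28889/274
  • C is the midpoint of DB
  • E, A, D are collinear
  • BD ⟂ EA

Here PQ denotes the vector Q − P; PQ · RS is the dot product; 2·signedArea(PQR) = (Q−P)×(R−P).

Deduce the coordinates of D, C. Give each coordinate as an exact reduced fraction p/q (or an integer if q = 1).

C = (-1145/137, 475/274)
D = (-783/137, -758/137)

1. D_x = -783/137  [E, A, D are collinear ∩ BD ⟂ EA]
2. D_y = -758/137  [E, A, D are collinear ∩ BD ⟂ EA]
   → D = (-783/137, -758/137)
3. C_x = -1145/137  [C is the midpoint of DB]
4. C_y = 475/274  [C is the midpoint of DB]
   → C = (-1145/137, 475/274)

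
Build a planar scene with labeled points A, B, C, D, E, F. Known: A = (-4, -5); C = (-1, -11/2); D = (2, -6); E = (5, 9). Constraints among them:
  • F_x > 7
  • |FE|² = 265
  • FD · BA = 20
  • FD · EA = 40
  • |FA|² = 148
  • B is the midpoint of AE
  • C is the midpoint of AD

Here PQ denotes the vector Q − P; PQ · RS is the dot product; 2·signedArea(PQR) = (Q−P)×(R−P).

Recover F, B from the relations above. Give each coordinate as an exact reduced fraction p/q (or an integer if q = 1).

1. F_x = 8  [line 9·x + 14·y + 26 = 0 ∩ |FE|² = 265]
2. F_y = -7  [line 9·x + 14·y + 26 = 0 ∩ |FE|² = 265]
   → F = (8, -7)
3. B_x = 1/2  [FD · BA = 20 ∩ B is the midpoint of AE]
4. B_y = 2  [FD · BA = 20 ∩ B is the midpoint of AE]
   → B = (1/2, 2)

B = (1/2, 2)
F = (8, -7)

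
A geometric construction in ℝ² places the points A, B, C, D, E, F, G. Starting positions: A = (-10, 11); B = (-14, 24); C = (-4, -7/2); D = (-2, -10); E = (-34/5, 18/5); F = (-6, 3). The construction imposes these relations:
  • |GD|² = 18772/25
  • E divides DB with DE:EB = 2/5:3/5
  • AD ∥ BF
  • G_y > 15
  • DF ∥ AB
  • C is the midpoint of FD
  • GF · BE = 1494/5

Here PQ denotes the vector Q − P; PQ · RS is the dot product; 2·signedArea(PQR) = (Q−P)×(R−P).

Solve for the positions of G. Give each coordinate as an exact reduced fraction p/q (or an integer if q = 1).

1. G_x = -278/25  [line -36/5·x + 102/5·y + -2016/5 = 0 ∩ |GD|² = 18772/25]
2. G_y = 396/25  [line -36/5·x + 102/5·y + -2016/5 = 0 ∩ |GD|² = 18772/25]
   → G = (-278/25, 396/25)

G = (-278/25, 396/25)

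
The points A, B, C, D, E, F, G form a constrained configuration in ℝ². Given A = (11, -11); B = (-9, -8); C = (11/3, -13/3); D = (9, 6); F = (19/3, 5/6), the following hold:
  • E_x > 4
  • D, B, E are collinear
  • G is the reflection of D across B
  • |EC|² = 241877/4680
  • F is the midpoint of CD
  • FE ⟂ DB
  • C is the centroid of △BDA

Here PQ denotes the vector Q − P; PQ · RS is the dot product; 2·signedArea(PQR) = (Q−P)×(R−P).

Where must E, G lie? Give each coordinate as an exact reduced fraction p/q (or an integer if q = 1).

E = (1257/260, 2153/780)
G = (-27, -22)

1. E_x = 1257/260  [D, B, E are collinear ∩ FE ⟂ DB]
2. E_y = 2153/780  [D, B, E are collinear ∩ FE ⟂ DB]
   → E = (1257/260, 2153/780)
3. G_x = -27  [G is the reflection of D across B]
4. G_y = -22  [G is the reflection of D across B]
   → G = (-27, -22)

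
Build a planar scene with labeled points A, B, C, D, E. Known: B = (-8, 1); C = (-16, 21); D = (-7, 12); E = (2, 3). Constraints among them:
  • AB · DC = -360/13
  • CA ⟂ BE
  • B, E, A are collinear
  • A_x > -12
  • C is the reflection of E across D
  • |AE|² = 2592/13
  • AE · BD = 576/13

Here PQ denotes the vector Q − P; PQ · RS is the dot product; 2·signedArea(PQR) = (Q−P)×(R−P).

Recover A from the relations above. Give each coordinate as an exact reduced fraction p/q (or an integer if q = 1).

1. A_x = -154/13  [B, E, A are collinear ∩ CA ⟂ BE]
2. A_y = 3/13  [B, E, A are collinear ∩ CA ⟂ BE]
   → A = (-154/13, 3/13)

A = (-154/13, 3/13)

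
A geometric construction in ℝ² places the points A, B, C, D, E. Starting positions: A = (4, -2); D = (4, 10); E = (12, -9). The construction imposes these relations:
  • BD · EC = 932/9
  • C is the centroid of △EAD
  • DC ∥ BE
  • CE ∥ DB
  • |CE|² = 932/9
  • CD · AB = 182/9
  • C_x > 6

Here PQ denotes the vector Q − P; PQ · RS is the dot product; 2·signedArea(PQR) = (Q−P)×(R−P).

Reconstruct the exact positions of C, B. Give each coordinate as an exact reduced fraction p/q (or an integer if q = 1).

1. C_x = 20/3  [C is the centroid of △EAD]
2. C_y = -1/3  [C is the centroid of △EAD]
   → C = (20/3, -1/3)
3. B_x = 28/3  [DC ∥ BE ∩ CE ∥ DB]
4. B_y = 4/3  [DC ∥ BE ∩ CE ∥ DB]
   → B = (28/3, 4/3)

B = (28/3, 4/3)
C = (20/3, -1/3)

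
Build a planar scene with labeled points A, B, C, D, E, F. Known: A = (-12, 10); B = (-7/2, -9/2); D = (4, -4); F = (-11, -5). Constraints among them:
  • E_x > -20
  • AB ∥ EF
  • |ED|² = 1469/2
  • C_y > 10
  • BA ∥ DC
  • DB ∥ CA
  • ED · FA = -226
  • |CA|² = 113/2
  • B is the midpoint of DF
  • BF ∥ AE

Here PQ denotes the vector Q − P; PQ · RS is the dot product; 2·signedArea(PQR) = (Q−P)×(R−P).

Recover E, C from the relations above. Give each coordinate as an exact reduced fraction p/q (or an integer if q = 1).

1. E_x = -39/2  [AB ∥ EF ∩ BF ∥ AE]
2. E_y = 19/2  [AB ∥ EF ∩ BF ∥ AE]
   → E = (-39/2, 19/2)
3. C_x = -9/2  [DB ∥ CA ∩ BA ∥ DC]
4. C_y = 21/2  [DB ∥ CA ∩ BA ∥ DC]
   → C = (-9/2, 21/2)

C = (-9/2, 21/2)
E = (-39/2, 19/2)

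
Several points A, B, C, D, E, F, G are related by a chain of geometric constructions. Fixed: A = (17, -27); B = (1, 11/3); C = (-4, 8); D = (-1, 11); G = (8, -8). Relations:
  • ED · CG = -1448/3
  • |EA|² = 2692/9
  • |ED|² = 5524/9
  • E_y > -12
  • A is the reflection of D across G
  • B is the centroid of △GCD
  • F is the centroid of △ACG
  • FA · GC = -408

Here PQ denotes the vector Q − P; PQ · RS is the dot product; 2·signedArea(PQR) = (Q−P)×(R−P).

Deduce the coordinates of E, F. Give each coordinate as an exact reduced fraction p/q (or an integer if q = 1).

E = (9, -35/3)
F = (7, -9)

1. E_x = 9  [line -12·x + 16·y + 884/3 = 0 ∩ |EA|² = 2692/9]
2. E_y = -35/3  [line -12·x + 16·y + 884/3 = 0 ∩ |EA|² = 2692/9]
   → E = (9, -35/3)
3. F_x = 7  [F is the centroid of △ACG]
4. F_y = -9  [F is the centroid of △ACG]
   → F = (7, -9)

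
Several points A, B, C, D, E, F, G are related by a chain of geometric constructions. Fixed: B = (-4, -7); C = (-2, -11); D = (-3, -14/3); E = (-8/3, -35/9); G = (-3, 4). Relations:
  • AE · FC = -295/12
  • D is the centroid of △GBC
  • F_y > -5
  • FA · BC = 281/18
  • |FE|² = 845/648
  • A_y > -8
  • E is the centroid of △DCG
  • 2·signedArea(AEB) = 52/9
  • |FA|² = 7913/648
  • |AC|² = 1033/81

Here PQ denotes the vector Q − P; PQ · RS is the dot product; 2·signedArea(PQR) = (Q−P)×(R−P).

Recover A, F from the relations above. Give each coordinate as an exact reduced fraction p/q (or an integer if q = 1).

1. A_x = -7/3  [line 28/9·x + -4/3·y + -8/3 = 0 ∩ |AC|² = 1033/81]
2. A_y = -67/9  [line 28/9·x + -4/3·y + -8/3 = 0 ∩ |AC|² = 1033/81]
   → A = (-7/3, -67/9)
3. F_x = -15/4  [FA · BC = 281/18 ∩ AE · FC = -295/12]
4. F_y = -17/4  [FA · BC = 281/18 ∩ AE · FC = -295/12]
   → F = (-15/4, -17/4)

A = (-7/3, -67/9)
F = (-15/4, -17/4)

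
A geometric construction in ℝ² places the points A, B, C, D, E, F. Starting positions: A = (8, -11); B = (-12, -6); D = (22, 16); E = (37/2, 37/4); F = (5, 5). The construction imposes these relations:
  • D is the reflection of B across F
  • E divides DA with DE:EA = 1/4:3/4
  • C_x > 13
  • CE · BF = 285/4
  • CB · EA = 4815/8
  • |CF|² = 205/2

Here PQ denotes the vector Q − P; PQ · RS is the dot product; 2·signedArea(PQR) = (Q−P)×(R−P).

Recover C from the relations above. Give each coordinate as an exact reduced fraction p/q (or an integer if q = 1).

1. C_x = 27/2  [CB · EA = 4815/8 ∩ CE · BF = 285/4]
2. C_y = 21/2  [CB · EA = 4815/8 ∩ CE · BF = 285/4]
   → C = (27/2, 21/2)

C = (27/2, 21/2)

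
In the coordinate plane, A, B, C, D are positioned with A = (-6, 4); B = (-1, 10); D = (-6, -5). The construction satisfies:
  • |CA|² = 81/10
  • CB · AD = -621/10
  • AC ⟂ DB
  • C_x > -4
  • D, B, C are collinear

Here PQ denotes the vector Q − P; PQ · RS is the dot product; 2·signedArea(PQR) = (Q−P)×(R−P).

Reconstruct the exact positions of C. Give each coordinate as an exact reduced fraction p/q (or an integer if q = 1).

1. C_x = -33/10  [D, B, C are collinear ∩ AC ⟂ DB]
2. C_y = 31/10  [D, B, C are collinear ∩ AC ⟂ DB]
   → C = (-33/10, 31/10)

C = (-33/10, 31/10)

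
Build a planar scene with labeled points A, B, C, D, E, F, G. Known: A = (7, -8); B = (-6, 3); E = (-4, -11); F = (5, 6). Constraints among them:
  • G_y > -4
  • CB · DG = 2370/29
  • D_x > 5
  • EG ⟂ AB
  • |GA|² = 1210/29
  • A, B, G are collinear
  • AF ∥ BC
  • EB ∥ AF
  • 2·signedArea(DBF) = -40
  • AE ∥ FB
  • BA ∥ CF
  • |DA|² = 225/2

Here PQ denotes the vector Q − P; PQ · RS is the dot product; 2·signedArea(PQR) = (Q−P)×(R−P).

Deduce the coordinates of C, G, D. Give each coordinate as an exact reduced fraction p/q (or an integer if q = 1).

1. C_x = -8  [BA ∥ CF ∩ AF ∥ BC]
2. C_y = 17  [BA ∥ CF ∩ AF ∥ BC]
   → C = (-8, 17)
3. G_x = 60/29  [A, B, G are collinear ∩ EG ⟂ AB]
4. G_y = -111/29  [A, B, G are collinear ∩ EG ⟂ AB]
   → G = (60/29, -111/29)
5. D_x = 11/2  [2·signedArea(DBF) = -40 ∩ CB · DG = 2370/29]
6. D_y = 5/2  [2·signedArea(DBF) = -40 ∩ CB · DG = 2370/29]
   → D = (11/2, 5/2)

C = (-8, 17)
D = (11/2, 5/2)
G = (60/29, -111/29)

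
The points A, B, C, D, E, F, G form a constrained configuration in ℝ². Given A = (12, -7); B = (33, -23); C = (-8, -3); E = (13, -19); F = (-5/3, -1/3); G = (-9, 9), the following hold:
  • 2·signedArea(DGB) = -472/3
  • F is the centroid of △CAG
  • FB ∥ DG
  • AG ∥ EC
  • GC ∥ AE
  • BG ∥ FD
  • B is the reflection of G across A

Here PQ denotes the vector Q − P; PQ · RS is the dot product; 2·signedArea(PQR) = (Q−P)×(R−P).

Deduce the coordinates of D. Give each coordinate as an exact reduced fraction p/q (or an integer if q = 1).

1. D_x = -131/3  [FB ∥ DG ∩ BG ∥ FD]
2. D_y = 95/3  [FB ∥ DG ∩ BG ∥ FD]
   → D = (-131/3, 95/3)

D = (-131/3, 95/3)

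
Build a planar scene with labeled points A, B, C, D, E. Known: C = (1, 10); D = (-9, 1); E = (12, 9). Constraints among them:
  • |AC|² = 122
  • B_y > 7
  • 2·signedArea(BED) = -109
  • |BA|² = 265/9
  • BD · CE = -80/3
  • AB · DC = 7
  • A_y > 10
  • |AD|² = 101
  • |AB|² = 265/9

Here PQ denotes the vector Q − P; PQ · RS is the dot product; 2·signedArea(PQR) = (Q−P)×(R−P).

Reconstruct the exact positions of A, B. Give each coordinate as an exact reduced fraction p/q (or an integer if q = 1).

1. B_x = -6  [2·signedArea(BED) = -109 ∩ BD · CE = -80/3]
2. B_y = 22/3  [2·signedArea(BED) = -109 ∩ BD · CE = -80/3]
   → B = (-6, 22/3)
3. A_x = -10  [line -10·x + -9·y + -1 = 0 ∩ |AB|² = 265/9]
4. A_y = 11  [line -10·x + -9·y + -1 = 0 ∩ |AB|² = 265/9]
   → A = (-10, 11)

A = (-10, 11)
B = (-6, 22/3)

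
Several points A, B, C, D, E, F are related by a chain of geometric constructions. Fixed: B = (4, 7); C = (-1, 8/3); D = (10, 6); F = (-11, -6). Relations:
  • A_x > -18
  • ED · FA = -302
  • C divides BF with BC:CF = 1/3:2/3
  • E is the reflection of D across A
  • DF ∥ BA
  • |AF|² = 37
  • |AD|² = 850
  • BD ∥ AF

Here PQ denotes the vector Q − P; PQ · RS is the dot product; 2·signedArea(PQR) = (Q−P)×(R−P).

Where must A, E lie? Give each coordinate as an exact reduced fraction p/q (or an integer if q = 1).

1. A_x = -17  [BD ∥ AF ∩ DF ∥ BA]
2. A_y = -5  [BD ∥ AF ∩ DF ∥ BA]
   → A = (-17, -5)
3. E_x = -44  [E is the reflection of D across A]
4. E_y = -16  [E is the reflection of D across A]
   → E = (-44, -16)

A = (-17, -5)
E = (-44, -16)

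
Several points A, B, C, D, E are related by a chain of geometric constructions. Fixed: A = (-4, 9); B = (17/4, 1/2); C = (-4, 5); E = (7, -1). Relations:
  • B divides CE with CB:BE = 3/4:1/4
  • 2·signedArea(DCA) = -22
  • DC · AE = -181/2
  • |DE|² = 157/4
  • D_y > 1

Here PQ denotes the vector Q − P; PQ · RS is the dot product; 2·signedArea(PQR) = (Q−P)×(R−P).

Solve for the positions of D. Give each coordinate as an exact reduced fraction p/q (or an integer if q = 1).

D = (3/2, 2)

1. D_x = 3/2  [DC · AE = -181/2 ∩ 2·signedArea(DCA) = -22]
2. D_y = 2  [DC · AE = -181/2 ∩ 2·signedArea(DCA) = -22]
   → D = (3/2, 2)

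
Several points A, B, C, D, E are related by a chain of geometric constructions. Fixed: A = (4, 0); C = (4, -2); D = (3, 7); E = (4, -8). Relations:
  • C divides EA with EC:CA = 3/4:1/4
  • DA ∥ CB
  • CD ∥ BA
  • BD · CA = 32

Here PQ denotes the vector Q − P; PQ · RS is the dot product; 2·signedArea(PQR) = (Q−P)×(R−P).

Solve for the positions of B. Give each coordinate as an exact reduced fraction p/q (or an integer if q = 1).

1. B_x = 5  [CD ∥ BA ∩ DA ∥ CB]
2. B_y = -9  [CD ∥ BA ∩ DA ∥ CB]
   → B = (5, -9)

B = (5, -9)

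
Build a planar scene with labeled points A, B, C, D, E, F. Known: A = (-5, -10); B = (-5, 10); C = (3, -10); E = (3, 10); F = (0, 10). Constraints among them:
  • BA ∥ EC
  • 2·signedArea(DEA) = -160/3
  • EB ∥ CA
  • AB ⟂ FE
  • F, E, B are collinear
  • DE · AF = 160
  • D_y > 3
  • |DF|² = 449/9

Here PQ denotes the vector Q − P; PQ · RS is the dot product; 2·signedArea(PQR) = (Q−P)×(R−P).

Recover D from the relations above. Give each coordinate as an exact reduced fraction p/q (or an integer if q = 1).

D = (-7/3, 10/3)

1. D_x = -7/3  [DE · AF = 160 ∩ 2·signedArea(DEA) = -160/3]
2. D_y = 10/3  [DE · AF = 160 ∩ 2·signedArea(DEA) = -160/3]
   → D = (-7/3, 10/3)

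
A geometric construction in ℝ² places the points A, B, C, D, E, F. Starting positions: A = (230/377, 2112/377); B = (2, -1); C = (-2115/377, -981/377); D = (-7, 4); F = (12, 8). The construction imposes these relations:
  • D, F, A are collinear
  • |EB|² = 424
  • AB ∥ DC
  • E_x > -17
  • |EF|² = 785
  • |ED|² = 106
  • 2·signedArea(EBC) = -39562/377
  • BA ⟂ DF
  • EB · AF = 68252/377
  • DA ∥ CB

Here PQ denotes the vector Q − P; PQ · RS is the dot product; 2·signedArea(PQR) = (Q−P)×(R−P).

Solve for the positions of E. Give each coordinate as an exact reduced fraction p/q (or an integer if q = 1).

1. E_x = -16  [2·signedArea(EBC) = -39562/377 ∩ EB · AF = 68252/377]
2. E_y = 9  [2·signedArea(EBC) = -39562/377 ∩ EB · AF = 68252/377]
   → E = (-16, 9)

E = (-16, 9)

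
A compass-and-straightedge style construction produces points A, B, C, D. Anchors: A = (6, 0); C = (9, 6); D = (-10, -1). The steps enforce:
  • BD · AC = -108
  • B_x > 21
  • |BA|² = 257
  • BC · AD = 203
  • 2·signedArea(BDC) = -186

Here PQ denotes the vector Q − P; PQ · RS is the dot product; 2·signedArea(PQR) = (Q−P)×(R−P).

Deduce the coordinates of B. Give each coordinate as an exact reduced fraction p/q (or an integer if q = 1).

B = (22, 1)

1. B_x = 22  [BD · AC = -108 ∩ BC · AD = 203]
2. B_y = 1  [BD · AC = -108 ∩ BC · AD = 203]
   → B = (22, 1)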